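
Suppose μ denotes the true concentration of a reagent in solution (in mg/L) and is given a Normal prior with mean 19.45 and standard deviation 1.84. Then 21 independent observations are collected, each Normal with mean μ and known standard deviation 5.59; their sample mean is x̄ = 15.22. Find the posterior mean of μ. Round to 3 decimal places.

Posterior mean ≈ 16.511

With known σ, the Normal prior is conjugate. Weight on the data is w = (n/σ²)/(n/σ² + 1/τ₀²) = 0.672041/(0.672041+0.295369) = 0.69468.
Posterior mean = w·x̄ + (1−w)·μ₀ = 0.69468·15.22 + 0.30532·19.45 = 16.511.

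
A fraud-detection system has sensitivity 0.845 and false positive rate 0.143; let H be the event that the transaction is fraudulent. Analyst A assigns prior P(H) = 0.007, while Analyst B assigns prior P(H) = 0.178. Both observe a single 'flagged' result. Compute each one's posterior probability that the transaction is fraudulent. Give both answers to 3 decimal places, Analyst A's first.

Analyst A: 0.040; Analyst B: 0.561

The likelihood ratio for a 'flagged' result is 0.845/0.143 = 5.9091.
Analyst A: prior odds 0.007/0.993 = 0.0070493; posterior odds 0.041655; posterior probability 0.040.
Analyst B: prior odds 0.178/0.822 = 0.21655; posterior odds 1.2796; posterior probability 0.561.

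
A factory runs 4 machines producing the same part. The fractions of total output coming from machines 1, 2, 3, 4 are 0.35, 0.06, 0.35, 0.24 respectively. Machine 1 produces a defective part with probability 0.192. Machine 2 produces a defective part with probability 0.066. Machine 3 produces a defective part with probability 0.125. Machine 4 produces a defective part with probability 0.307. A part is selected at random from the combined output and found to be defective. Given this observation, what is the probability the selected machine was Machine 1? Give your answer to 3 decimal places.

Posterior probability ≈ 0.356

P(defective|M1) = 0.192; P(defective|M2) = 0.066; P(defective|M3) = 0.125; P(defective|M4) = 0.307.
Prior × likelihood for each source: 0.35·0.192=0.06720, 0.06·0.066=0.003960, 0.35·0.125=0.04375, 0.24·0.307=0.07368. Summing gives P(defective) = 0.18859.
P(Machine 1 | defective) = 0.06720 / 0.18859 = 0.356.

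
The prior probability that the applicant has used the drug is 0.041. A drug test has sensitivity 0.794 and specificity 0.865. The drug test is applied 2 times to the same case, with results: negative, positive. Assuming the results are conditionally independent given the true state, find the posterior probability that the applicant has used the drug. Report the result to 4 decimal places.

Posterior P(H) ≈ 0.0565

Let H be the event that the applicant has used the drug; start with P(H) = 0.041. P('positive'|H) = 0.794, P('positive'|¬H) = 0.135.
Update on result 1 ('negative'): P(H) ← 0.206·0.0410 / (0.206·0.0410 + 0.865·0.9590) = 0.0084460/0.83798 = 0.0101.
Update on result 2 ('positive'): P(H) ← 0.794·0.0101 / (0.794·0.0101 + 0.135·0.9899) = 0.0080027/0.14164 = 0.0565.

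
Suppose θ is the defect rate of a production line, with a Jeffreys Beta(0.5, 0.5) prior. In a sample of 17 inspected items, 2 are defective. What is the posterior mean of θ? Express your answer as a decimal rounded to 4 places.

Observing 2 successes and 15 failures updates Beta(0.5, 0.5) by adding the success and failure counts to the two shape parameters: α = 0.5+2 = 2.5, β = 0.5+15 = 15.5.
Posterior mean = α/(α+β) = 2.5/18 = 0.1389.

Posterior mean ≈ 0.1389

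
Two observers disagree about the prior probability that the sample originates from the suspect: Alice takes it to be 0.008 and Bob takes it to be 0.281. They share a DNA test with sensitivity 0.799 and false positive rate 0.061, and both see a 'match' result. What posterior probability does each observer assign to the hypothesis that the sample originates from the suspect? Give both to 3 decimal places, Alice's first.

Alice: 0.096; Bob: 0.837

P('+'|H) = 0.799, P('+'|¬H) = 0.061.
Alice: numerator 0.799·0.008 = 0.0063920; evidence = 0.0063920+0.061·0.992 = 0.066904; posterior = 0.096.
Bob: numerator 0.799·0.281 = 0.22452; evidence = 0.22452+0.061·0.719 = 0.26838; posterior = 0.837.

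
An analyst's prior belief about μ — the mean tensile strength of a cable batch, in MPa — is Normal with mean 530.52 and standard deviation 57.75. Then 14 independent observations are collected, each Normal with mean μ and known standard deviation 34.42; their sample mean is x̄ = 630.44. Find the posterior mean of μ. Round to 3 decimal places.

Posterior mean ≈ 627.967

With known σ, the Normal prior is conjugate. Weight on the data is w = (n/σ²)/(n/σ² + 1/τ₀²) = 0.0118170/(0.0118170+0.00029984) = 0.97525.
Posterior mean = w·x̄ + (1−w)·μ₀ = 0.97525·630.44 + 0.024746·530.52 = 627.967.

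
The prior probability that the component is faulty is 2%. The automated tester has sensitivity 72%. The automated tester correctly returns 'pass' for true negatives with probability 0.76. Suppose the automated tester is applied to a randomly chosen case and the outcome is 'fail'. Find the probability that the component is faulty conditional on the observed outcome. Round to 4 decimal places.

Write H for 'the component is faulty'. Prior odds H:¬H = 0.02/0.98 = 0.020408. For the 'fail' outcome, the likelihood ratio is 0.72/0.24 = 3.0000.
Posterior odds = 0.020408 × 3.0000 = 0.061224, so P(H|E) = 0.061224/(1+0.061224) = 0.0577.

P(H | E) ≈ 0.0577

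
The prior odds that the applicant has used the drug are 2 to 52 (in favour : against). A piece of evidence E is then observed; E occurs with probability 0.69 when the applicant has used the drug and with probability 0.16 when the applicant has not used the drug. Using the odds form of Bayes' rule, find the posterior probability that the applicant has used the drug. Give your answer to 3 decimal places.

Posterior probability ≈ 0.142

Prior odds = 2/52 = 0.038462. In log-odds, ln(0.038462) = -3.2581.
Add log likelihood ratio: ln(4.3125) = 1.4615.
Posterior log-odds = -1.7966, so posterior odds = exp(-1.7966) = 0.16587. Converting, P(H|E) = 0.16587/1.1659 = 0.142.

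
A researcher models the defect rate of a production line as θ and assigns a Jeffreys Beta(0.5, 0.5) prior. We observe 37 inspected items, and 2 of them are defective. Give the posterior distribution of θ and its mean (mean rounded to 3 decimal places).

The binomial likelihood is conjugate to the Beta prior: with 2 successes and 35 failures, the posterior is Beta(0.5+2, 0.5+35) = Beta(2.5, 35.5).
Posterior mean = α/(α+β) = 2.5/38 = 0.066.

Posterior: Beta(2.5, 35.5); mean ≈ 0.066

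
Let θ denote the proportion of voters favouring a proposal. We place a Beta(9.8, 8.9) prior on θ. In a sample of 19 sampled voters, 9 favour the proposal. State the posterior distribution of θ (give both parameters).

Observing 9 successes and 10 failures updates Beta(9.8, 8.9) by adding the success and failure counts to the two shape parameters: α = 9.8+9 = 18.8, β = 8.9+10 = 18.9.

Posterior: Beta(18.8, 18.9)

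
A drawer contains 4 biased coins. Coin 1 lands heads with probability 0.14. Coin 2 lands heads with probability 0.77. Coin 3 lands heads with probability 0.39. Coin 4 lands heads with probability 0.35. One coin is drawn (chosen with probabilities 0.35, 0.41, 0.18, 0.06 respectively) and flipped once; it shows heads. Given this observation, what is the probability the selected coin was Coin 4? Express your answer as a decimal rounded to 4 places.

Posterior probability ≈ 0.0461

Tabulate prior·likelihood by source: [1] prior 0.35, lik 0.14, product 0.04900; [2] prior 0.41, lik 0.77, product 0.3157; [3] prior 0.18, lik 0.39, product 0.07020; [4] prior 0.06, lik 0.35, product 0.02100.
Normalizing constant = 0.45590; the posterior for Coin 4 is its product over the sum, 0.02100/0.45590 = 0.0461.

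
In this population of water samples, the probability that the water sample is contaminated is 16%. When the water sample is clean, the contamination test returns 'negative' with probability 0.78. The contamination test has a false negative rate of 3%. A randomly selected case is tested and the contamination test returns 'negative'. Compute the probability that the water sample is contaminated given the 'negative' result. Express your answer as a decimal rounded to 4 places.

P(H | E) ≈ 0.0073

Let H be the event that the water sample is contaminated. P(H) = 0.16, so P(¬H) = 0.84. With E the 'negative' result, P(E|H) = 0.03 and P(E|¬H) = 0.78.
P(E) = 0.03·0.16 + 0.78·0.84 = 0.0048000 + 0.65520 = 0.66000.
By Bayes' theorem, P(H|E) = 0.0048000 / 0.66000 = 0.0073.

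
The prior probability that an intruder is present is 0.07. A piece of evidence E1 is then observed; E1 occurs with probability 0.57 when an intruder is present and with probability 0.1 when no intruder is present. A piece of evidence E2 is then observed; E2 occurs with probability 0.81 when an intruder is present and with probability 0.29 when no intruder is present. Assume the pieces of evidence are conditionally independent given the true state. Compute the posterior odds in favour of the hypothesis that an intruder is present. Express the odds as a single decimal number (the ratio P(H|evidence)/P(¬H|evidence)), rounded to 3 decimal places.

Posterior odds ≈ 1.198

Prior odds = 0.07/(1−0.07) = 0.075269.
Likelihood ratio for E1 = 0.57/0.1 = 5.7000.
Likelihood ratio for E2 = 0.81/0.29 = 2.7931.
Posterior odds = prior odds × LR₁ × LR₂ = 1.1983.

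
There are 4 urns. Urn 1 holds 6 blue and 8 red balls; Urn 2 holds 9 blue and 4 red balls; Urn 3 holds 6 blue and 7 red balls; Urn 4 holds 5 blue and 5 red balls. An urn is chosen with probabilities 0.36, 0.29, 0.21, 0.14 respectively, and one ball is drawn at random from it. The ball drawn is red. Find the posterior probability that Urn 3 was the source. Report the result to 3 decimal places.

P(red|Urn 1) = 0.5714; P(red|Urn 2) = 0.3077; P(red|Urn 3) = 0.5385; P(red|Urn 4) = 0.5.
Prior × likelihood for each source: 0.36·0.5714=0.2057, 0.29·0.3077=0.08923, 0.21·0.5385=0.1131, 0.14·0.5=0.07000. Summing gives P(red) = 0.47802.
P(Urn 3 | red) = 0.1131 / 0.47802 = 0.237.

Posterior probability ≈ 0.237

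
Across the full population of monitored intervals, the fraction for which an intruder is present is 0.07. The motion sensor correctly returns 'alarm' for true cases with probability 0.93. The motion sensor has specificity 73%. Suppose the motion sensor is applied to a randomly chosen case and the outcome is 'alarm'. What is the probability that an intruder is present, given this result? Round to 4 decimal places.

P(H | E) ≈ 0.2059

Write H for 'an intruder is present'. Prior odds H:¬H = 0.07/0.93 = 0.075269. For the 'alarm' outcome, the likelihood ratio is 0.93/0.27 = 3.4444.
Posterior odds = 0.075269 × 3.4444 = 0.25926, so P(H|E) = 0.25926/(1+0.25926) = 0.2059.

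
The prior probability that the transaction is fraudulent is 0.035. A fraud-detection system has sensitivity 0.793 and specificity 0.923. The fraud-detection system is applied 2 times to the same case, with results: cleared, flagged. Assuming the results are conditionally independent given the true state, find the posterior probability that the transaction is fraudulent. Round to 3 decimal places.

With H the event that the transaction is fraudulent, the joint likelihood of the observed sequence is P(data|H) = 0.207·0.793 = 0.16415 and P(data|¬H) = 0.923·0.077 = 0.071071.
Bayes: P(H|data) = 0.035·0.16415 / (0.035·0.16415 + 0.965·0.071071) = 0.0057453/0.074329 = 0.0773.

Posterior P(H) ≈ 0.077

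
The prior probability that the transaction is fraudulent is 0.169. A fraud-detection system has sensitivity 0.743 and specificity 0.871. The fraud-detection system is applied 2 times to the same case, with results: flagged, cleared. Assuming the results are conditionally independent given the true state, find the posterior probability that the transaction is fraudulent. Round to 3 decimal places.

Let H be the event that the transaction is fraudulent; start with P(H) = 0.169. P('flagged'|H) = 0.743, P('flagged'|¬H) = 0.129.
Update on result 1 ('flagged'): P(H) ← 0.743·0.1690 / (0.743·0.1690 + 0.129·0.8310) = 0.12557/0.23277 = 0.5395.
Update on result 2 ('cleared'): P(H) ← 0.257·0.5395 / (0.257·0.5395 + 0.871·0.4605) = 0.13864/0.53977 = 0.2568.

Posterior P(H) ≈ 0.257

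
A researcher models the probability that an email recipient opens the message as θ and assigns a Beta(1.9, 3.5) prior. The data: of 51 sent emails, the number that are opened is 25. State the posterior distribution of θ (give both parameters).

Posterior: Beta(26.9, 29.5)

Observing 25 successes and 26 failures updates Beta(1.9, 3.5) by adding the success and failure counts to the two shape parameters: α = 1.9+25 = 26.9, β = 3.5+26 = 29.5.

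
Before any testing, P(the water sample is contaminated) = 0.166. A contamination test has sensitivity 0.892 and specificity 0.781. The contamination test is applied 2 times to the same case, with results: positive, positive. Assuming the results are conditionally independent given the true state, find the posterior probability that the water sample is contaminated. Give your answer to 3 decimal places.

Let H be the event that the water sample is contaminated; start with P(H) = 0.166. P('positive'|H) = 0.892, P('positive'|¬H) = 0.219.
Update on result 1 ('positive'): P(H) ← 0.892·0.1660 / (0.892·0.1660 + 0.219·0.8340) = 0.14807/0.33072 = 0.4477.
Update on result 2 ('positive'): P(H) ← 0.892·0.4477 / (0.892·0.4477 + 0.219·0.5523) = 0.39937/0.52032 = 0.7676.

Posterior P(H) ≈ 0.768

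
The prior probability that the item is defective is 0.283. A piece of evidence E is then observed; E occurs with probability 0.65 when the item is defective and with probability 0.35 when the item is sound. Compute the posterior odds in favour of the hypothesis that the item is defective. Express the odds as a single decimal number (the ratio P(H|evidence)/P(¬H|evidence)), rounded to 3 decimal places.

Posterior odds ≈ 0.733

Prior odds = 0.283/(1−0.283) = 0.39470.
Likelihood ratio for E = 0.65/0.35 = 1.8571.
Posterior odds = prior odds × LR = 0.73301.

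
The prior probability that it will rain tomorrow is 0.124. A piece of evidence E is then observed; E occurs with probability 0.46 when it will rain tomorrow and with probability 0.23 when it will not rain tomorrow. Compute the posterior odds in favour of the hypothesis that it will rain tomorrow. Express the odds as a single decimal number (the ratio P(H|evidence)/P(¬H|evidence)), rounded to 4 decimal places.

Posterior odds ≈ 0.2831

Prior odds = 0.124/(1−0.124) = 0.14155. In log-odds, ln(0.14155) = -1.9551.
Add log likelihood ratio: ln(2.0000) = 0.69315.
Posterior log-odds = -1.2619, so posterior odds = exp(-1.2619) = 0.28311.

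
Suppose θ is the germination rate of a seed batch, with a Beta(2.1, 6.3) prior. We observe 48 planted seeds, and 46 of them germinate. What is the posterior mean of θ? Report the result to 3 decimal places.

The binomial likelihood is conjugate to the Beta prior: with 46 successes and 2 failures, the posterior is Beta(2.1+46, 6.3+2) = Beta(48.1, 8.3).
E[θ | data] = 48.1/(48.1+8.3) = 0.853.

Posterior mean ≈ 0.853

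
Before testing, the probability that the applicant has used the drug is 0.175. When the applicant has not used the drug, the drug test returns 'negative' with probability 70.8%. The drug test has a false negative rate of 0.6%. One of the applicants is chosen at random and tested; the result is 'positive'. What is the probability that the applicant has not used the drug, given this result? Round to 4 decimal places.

Write H for 'the applicant has used the drug'. Prior odds H:¬H = 0.175/0.825 = 0.21212. For the 'positive' outcome, the likelihood ratio is 0.994/0.292 = 3.4041.
Posterior odds = 0.21212 × 3.4041 = 0.72208, so P(H|E) = 0.72208/(1+0.72208) = 0.4193. Then P(¬H|E) = 1 − 0.4193 = 0.5807.

P(¬H | E) ≈ 0.5807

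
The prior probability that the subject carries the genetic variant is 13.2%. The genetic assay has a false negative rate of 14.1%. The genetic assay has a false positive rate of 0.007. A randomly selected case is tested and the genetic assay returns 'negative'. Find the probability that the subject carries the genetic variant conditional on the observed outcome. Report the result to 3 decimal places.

P(H | E) ≈ 0.021

Let H be the event that the subject carries the genetic variant. P(H) = 0.132, so P(¬H) = 0.868. With E the 'negative' result, P(E|H) = 0.141 and P(E|¬H) = 0.993.
P(E) = 0.141·0.132 + 0.993·0.868 = 0.018612 + 0.86192 = 0.88054.
By Bayes' theorem, P(H|E) = 0.018612 / 0.88054 = 0.021.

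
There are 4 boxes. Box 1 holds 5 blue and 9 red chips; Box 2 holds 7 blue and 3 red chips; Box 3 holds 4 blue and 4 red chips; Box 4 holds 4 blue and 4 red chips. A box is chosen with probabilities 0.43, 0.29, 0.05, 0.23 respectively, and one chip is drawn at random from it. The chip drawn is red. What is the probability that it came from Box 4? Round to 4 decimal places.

P(red|Box 1) = 0.6429; P(red|Box 2) = 0.3; P(red|Box 3) = 0.5; P(red|Box 4) = 0.5.
Prior × likelihood for each source: 0.43·0.6429=0.2764, 0.29·0.3=0.08700, 0.05·0.5=0.02500, 0.23·0.5=0.1150. Summing gives P(red) = 0.50343.
P(Box 4 | red) = 0.1150 / 0.50343 = 0.2284.

Posterior probability ≈ 0.2284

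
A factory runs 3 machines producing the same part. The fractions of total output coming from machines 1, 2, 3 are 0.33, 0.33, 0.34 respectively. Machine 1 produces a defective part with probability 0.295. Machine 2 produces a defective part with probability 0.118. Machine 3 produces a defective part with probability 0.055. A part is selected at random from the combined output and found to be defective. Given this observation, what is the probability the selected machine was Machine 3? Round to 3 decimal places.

Tabulate prior·likelihood by source: [1] prior 0.33, lik 0.295, product 0.09735; [2] prior 0.33, lik 0.118, product 0.03894; [3] prior 0.34, lik 0.055, product 0.01870.
Normalizing constant = 0.15499; the posterior for Machine 3 is its product over the sum, 0.01870/0.15499 = 0.121.

Posterior probability ≈ 0.121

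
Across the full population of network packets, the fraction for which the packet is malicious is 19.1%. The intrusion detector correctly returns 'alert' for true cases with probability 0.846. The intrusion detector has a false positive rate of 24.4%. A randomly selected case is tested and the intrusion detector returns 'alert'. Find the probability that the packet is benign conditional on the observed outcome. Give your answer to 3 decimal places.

P(¬H | E) ≈ 0.550

Write H for 'the packet is malicious'. Prior odds H:¬H = 0.191/0.809 = 0.23609. For the 'alert' outcome, the likelihood ratio is 0.846/0.244 = 3.4672.
Posterior odds = 0.23609 × 3.4672 = 0.81859, so P(H|E) = 0.81859/(1+0.81859) = 0.450. Then P(¬H|E) = 1 − 0.450 = 0.550.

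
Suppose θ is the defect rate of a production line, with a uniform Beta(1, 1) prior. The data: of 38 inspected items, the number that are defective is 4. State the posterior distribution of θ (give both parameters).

The binomial likelihood is conjugate to the Beta prior: with 4 successes and 34 failures, the posterior is Beta(1+4, 1+34) = Beta(5, 35).

Posterior: Beta(5, 35)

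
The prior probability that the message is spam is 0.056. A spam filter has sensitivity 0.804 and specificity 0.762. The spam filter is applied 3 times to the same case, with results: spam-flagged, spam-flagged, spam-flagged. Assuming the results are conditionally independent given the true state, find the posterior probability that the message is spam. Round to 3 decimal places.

Posterior P(H) ≈ 0.696

With H the event that the message is spam, the joint likelihood of the observed sequence is P(data|H) = 0.804·0.804·0.804 = 0.51972 and P(data|¬H) = 0.238·0.238·0.238 = 0.013481.
Bayes: P(H|data) = 0.056·0.51972 / (0.056·0.51972 + 0.944·0.013481) = 0.029104/0.041831 = 0.6958.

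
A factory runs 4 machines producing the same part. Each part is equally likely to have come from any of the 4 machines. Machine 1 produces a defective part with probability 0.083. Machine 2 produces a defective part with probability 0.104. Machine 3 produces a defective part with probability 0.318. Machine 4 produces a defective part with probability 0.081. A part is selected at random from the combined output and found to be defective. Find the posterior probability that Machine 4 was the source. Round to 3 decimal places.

Posterior probability ≈ 0.138

Tabulate prior·likelihood by source: [1] prior 0.25, lik 0.083, product 0.02075; [2] prior 0.25, lik 0.104, product 0.02600; [3] prior 0.25, lik 0.318, product 0.07950; [4] prior 0.25, lik 0.081, product 0.02025.
Normalizing constant = 0.14650; the posterior for Machine 4 is its product over the sum, 0.02025/0.14650 = 0.138.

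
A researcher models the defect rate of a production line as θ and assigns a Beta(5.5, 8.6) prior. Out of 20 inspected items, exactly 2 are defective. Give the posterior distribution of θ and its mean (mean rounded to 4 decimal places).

The binomial likelihood is conjugate to the Beta prior: with 2 successes and 18 failures, the posterior is Beta(5.5+2, 8.6+18) = Beta(7.5, 26.6).
Posterior mean = α/(α+β) = 7.5/34.1 = 0.2199.

Posterior: Beta(7.5, 26.6); mean ≈ 0.2199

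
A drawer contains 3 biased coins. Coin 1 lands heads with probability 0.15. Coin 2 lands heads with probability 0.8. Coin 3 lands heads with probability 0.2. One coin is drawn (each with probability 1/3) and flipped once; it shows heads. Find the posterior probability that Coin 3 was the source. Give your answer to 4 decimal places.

Posterior probability ≈ 0.1739

P(heads|C1) = 0.15; P(heads|C2) = 0.8; P(heads|C3) = 0.2.
Prior × likelihood for each source: 0.333333·0.15=0.05000, 0.333333·0.8=0.2667, 0.333333·0.2=0.06667. Summing gives P(heads) = 0.38333.
P(Coin 3 | heads) = 0.06667 / 0.38333 = 0.1739.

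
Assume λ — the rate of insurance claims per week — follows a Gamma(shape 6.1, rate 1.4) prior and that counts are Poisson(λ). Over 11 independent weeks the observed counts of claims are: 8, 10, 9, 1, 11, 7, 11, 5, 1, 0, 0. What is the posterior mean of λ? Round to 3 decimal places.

Posterior mean ≈ 5.573

The Poisson likelihood adds the total count to the shape and the number of exposure periods to the rate. Here ∑xᵢ = 63 and n = 11, so shape 6.1→69.1 and rate 1.4→12.4.
E[λ | data] = 69.1/12.4 = 5.573.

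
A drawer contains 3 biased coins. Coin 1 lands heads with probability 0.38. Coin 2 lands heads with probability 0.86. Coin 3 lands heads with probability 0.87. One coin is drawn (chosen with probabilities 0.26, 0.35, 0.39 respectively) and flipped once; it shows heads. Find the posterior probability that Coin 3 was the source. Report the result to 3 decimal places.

P(heads|C1) = 0.38; P(heads|C2) = 0.86; P(heads|C3) = 0.87.
Prior × likelihood for each source: 0.26·0.38=0.09880, 0.35·0.86=0.3010, 0.39·0.87=0.3393. Summing gives P(heads) = 0.73910.
P(Coin 3 | heads) = 0.3393 / 0.73910 = 0.459.

Posterior probability ≈ 0.459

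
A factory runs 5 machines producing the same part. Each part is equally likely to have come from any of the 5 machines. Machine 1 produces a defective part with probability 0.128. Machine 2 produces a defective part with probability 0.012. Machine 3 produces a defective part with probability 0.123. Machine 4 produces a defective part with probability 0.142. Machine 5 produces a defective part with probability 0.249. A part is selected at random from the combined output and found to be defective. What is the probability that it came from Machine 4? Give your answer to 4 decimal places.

Tabulate prior·likelihood by source: [1] prior 0.2, lik 0.128, product 0.02560; [2] prior 0.2, lik 0.012, product 0.002400; [3] prior 0.2, lik 0.123, product 0.02460; [4] prior 0.2, lik 0.142, product 0.02840; [5] prior 0.2, lik 0.249, product 0.04980.
Normalizing constant = 0.13080; the posterior for Machine 4 is its product over the sum, 0.02840/0.13080 = 0.2171.

Posterior probability ≈ 0.2171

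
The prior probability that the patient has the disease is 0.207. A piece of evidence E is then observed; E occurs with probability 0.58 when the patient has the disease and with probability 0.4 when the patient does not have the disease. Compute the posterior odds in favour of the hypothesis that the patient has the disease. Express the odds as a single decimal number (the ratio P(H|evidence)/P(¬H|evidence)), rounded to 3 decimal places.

Prior odds = 0.207/(1−0.207) = 0.26103.
Likelihood ratio for E = 0.58/0.4 = 1.4500.
Posterior odds = prior odds × LR = 0.37850.

Posterior odds ≈ 0.378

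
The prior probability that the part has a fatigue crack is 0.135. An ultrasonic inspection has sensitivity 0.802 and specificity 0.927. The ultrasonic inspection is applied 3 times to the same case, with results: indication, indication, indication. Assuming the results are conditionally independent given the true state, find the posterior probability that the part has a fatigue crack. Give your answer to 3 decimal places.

With H the event that the part has a fatigue crack, the joint likelihood of the observed sequence is P(data|H) = 0.802·0.802·0.802 = 0.51585 and P(data|¬H) = 0.073·0.073·0.073 = 0.00038902.
Bayes: P(H|data) = 0.135·0.51585 / (0.135·0.51585 + 0.865·0.00038902) = 0.069640/0.069976 = 0.9952.

Posterior P(H) ≈ 0.995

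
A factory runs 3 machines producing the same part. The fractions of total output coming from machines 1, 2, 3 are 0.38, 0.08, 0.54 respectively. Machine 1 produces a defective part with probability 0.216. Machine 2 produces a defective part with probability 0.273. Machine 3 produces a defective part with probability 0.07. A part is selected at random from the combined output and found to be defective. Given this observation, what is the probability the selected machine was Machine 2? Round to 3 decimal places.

Posterior probability ≈ 0.154

P(defective|M1) = 0.216; P(defective|M2) = 0.273; P(defective|M3) = 0.07.
Prior × likelihood for each source: 0.38·0.216=0.08208, 0.08·0.273=0.02184, 0.54·0.07=0.03780. Summing gives P(defective) = 0.14172.
P(Machine 2 | defective) = 0.02184 / 0.14172 = 0.154.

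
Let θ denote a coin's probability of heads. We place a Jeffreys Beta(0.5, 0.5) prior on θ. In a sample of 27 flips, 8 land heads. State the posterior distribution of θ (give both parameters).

Posterior: Beta(8.5, 19.5)

The binomial likelihood is conjugate to the Beta prior: with 8 successes and 19 failures, the posterior is Beta(0.5+8, 0.5+19) = Beta(8.5, 19.5).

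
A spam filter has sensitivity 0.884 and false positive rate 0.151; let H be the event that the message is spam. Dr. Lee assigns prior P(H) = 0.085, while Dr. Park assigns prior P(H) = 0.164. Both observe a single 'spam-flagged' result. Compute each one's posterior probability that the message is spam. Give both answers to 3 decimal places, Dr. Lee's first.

P('+'|H) = 0.884, P('+'|¬H) = 0.151.
Dr. Lee: numerator 0.884·0.085 = 0.075140; evidence = 0.075140+0.151·0.915 = 0.21331; posterior = 0.352.
Dr. Park: numerator 0.884·0.164 = 0.14498; evidence = 0.14498+0.151·0.836 = 0.27121; posterior = 0.535.

Dr. Lee: 0.352; Dr. Park: 0.535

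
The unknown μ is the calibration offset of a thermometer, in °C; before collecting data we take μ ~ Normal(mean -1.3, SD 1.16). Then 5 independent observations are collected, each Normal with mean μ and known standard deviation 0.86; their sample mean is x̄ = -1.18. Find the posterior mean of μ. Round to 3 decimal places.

Prior precision 1/τ₀² = 1/1.16² = 0.743163; data precision n/σ² = 5/0.86² = 6.76041.
Posterior precision = 0.743163 + 6.76041 = 7.50357.
Posterior mean = (0.743163·-1.3 + 6.76041·-1.18) / 7.50357 = -1.192.

Posterior mean ≈ -1.192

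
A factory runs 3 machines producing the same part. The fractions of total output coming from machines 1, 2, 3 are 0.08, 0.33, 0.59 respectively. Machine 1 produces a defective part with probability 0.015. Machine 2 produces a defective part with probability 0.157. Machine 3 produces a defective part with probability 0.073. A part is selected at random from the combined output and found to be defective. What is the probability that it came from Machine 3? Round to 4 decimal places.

P(defective|M1) = 0.015; P(defective|M2) = 0.157; P(defective|M3) = 0.073.
Prior × likelihood for each source: 0.08·0.015=0.001200, 0.33·0.157=0.05181, 0.59·0.073=0.04307. Summing gives P(defective) = 0.096080.
P(Machine 3 | defective) = 0.04307 / 0.096080 = 0.4483.

Posterior probability ≈ 0.4483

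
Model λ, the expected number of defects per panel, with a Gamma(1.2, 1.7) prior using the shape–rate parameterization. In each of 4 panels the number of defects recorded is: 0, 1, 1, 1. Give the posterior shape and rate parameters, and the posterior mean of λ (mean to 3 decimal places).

Total count ∑xᵢ = 3 over n = 4 panels.
Gamma is conjugate to the Poisson likelihood: posterior is Gamma(shape = 1.2+3 = 4.2, rate = 1.7+4 = 5.7).
E[λ | data] = 4.2/5.7 = 0.737.

Posterior: Gamma(shape=4.2, rate=5.7); mean ≈ 0.737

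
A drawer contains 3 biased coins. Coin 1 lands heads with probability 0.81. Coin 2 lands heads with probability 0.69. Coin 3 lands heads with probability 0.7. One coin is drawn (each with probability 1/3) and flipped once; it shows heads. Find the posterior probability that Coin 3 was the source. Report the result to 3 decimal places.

Tabulate prior·likelihood by source: [1] prior 0.333333, lik 0.81, product 0.2700; [2] prior 0.333333, lik 0.69, product 0.2300; [3] prior 0.333333, lik 0.7, product 0.2333.
Normalizing constant = 0.73333; the posterior for Coin 3 is its product over the sum, 0.2333/0.73333 = 0.318.

Posterior probability ≈ 0.318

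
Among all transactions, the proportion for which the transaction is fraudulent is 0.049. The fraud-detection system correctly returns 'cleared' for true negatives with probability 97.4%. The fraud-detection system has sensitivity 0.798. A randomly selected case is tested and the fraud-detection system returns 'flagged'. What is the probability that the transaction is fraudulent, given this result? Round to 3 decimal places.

Let H be the event that the transaction is fraudulent. P(H) = 0.049, so P(¬H) = 0.951. With E the 'flagged' result, P(E|H) = 0.798 and P(E|¬H) = 0.026.
P(E) = 0.798·0.049 + 0.026·0.951 = 0.039102 + 0.024726 = 0.063828.
By Bayes' theorem, P(H|E) = 0.039102 / 0.063828 = 0.613.

P(H | E) ≈ 0.613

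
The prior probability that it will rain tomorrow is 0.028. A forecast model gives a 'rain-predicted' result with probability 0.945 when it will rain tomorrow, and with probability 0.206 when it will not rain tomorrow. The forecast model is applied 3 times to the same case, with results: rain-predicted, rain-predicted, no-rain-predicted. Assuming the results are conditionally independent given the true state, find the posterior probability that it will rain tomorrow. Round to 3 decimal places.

With H the event that it will rain tomorrow, the joint likelihood of the observed sequence is P(data|H) = 0.945·0.945·0.055 = 0.049116 and P(data|¬H) = 0.206·0.206·0.794 = 0.033694.
Bayes: P(H|data) = 0.028·0.049116 / (0.028·0.049116 + 0.972·0.033694) = 0.0013753/0.034126 = 0.0403.

Posterior P(H) ≈ 0.040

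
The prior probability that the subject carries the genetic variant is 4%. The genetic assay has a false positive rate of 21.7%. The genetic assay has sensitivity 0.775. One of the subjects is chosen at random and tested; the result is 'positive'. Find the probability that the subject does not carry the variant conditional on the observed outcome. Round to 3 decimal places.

P(¬H | E) ≈ 0.870

Write H for 'the subject carries the genetic variant'. Prior odds H:¬H = 0.04/0.96 = 0.041667. For the 'positive' outcome, the likelihood ratio is 0.775/0.217 = 3.5714.
Posterior odds = 0.041667 × 3.5714 = 0.14881, so P(H|E) = 0.14881/(1+0.14881) = 0.130. Then P(¬H|E) = 1 − 0.130 = 0.870.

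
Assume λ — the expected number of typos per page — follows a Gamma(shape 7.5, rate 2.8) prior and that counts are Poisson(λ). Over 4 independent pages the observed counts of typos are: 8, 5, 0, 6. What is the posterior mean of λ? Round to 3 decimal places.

Total count ∑xᵢ = 19 over n = 4 pages.
Gamma is conjugate to the Poisson likelihood: posterior is Gamma(shape = 7.5+19 = 26.5, rate = 2.8+4 = 6.8).
Posterior mean = shape/rate = 26.5/6.8 = 3.897.

Posterior mean ≈ 3.897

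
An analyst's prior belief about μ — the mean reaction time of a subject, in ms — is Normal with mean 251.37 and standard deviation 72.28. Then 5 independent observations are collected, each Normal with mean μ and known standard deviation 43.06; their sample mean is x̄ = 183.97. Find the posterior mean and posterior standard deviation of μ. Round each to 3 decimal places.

Posterior mean ≈ 188.437; posterior SD ≈ 18.608

With known σ, the Normal prior is conjugate. Weight on the data is w = (n/σ²)/(n/σ² + 1/τ₀²) = 0.00269663/(0.00269663+0.00019141) = 0.93372.
Posterior mean = w·x̄ + (1−w)·μ₀ = 0.93372·183.97 + 0.066277·251.37 = 188.437. Posterior variance = 1/(0.00269663+0.00019141) = 346.255, so SD = 18.608.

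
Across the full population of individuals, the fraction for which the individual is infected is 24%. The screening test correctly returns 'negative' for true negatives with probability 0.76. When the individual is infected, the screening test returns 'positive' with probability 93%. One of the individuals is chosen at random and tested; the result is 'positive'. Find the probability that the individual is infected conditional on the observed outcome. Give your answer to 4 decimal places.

P(H | E) ≈ 0.5503

Write H for 'the individual is infected'. Prior odds H:¬H = 0.24/0.76 = 0.31579. For the 'positive' outcome, the likelihood ratio is 0.93/0.24 = 3.8750.
Posterior odds = 0.31579 × 3.8750 = 1.2237, so P(H|E) = 1.2237/(1+1.2237) = 0.5503.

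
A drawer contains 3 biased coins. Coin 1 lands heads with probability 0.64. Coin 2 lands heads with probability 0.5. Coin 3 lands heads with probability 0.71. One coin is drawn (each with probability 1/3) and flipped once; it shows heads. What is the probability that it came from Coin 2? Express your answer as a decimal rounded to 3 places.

P(heads|C1) = 0.64; P(heads|C2) = 0.5; P(heads|C3) = 0.71.
Prior × likelihood for each source: 0.333333·0.64=0.2133, 0.333333·0.5=0.1667, 0.333333·0.71=0.2367. Summing gives P(heads) = 0.61667.
P(Coin 2 | heads) = 0.1667 / 0.61667 = 0.270.

Posterior probability ≈ 0.270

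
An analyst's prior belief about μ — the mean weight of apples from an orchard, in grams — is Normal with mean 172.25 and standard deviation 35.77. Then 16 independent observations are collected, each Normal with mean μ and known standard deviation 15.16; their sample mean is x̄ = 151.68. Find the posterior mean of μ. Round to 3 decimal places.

With known σ, the Normal prior is conjugate. Weight on the data is w = (n/σ²)/(n/σ² + 1/τ₀²) = 0.0696180/(0.0696180+0.00078156) = 0.98890.
Posterior mean = w·x̄ + (1−w)·μ₀ = 0.98890·151.68 + 0.011102·172.25 = 151.908.

Posterior mean ≈ 151.908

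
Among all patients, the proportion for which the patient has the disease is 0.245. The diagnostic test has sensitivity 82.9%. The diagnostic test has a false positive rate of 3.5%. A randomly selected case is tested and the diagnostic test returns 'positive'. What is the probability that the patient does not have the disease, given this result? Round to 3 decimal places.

Write H for 'the patient has the disease'. Prior odds H:¬H = 0.245/0.755 = 0.32450. For the 'positive' outcome, the likelihood ratio is 0.829/0.035 = 23.686.
Posterior odds = 0.32450 × 23.686 = 7.6861, so P(H|E) = 7.6861/(1+7.6861) = 0.885. Then P(¬H|E) = 1 − 0.885 = 0.115.

P(¬H | E) ≈ 0.115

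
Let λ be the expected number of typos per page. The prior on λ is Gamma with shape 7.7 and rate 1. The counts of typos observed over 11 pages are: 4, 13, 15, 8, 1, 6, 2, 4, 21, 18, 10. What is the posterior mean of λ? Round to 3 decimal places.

Posterior mean ≈ 9.142

The Poisson likelihood adds the total count to the shape and the number of exposure periods to the rate. Here ∑xᵢ = 102 and n = 11, so shape 7.7→109.7 and rate 1→12.
E[λ | data] = 109.7/12 = 9.142.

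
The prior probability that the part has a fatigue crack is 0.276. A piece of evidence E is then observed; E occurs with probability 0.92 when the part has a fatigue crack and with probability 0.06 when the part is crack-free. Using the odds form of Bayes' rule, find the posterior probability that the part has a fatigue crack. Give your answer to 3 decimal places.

Posterior probability ≈ 0.854

Prior odds = 0.276/(1−0.276) = 0.38122.
Likelihood ratio for E = 0.92/0.06 = 15.333.
Posterior odds = prior odds × LR = 5.8453.
Posterior probability = odds/(1+odds) = 5.8453/6.8453 = 0.854.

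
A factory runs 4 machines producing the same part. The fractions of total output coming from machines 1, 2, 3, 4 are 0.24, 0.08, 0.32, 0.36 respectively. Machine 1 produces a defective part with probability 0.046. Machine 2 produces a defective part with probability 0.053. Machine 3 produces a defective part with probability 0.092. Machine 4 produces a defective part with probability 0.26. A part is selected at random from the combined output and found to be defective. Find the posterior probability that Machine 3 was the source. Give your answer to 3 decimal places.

Tabulate prior·likelihood by source: [1] prior 0.24, lik 0.046, product 0.01104; [2] prior 0.08, lik 0.053, product 0.004240; [3] prior 0.32, lik 0.092, product 0.02944; [4] prior 0.36, lik 0.26, product 0.09360.
Normalizing constant = 0.13832; the posterior for Machine 3 is its product over the sum, 0.02944/0.13832 = 0.213.

Posterior probability ≈ 0.213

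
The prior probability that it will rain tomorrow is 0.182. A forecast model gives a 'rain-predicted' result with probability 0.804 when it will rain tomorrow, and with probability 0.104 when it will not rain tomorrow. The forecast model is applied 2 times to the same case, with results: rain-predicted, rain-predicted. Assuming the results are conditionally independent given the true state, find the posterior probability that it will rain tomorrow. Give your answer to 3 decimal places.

Posterior P(H) ≈ 0.930

With H the event that it will rain tomorrow, the joint likelihood of the observed sequence is P(data|H) = 0.804·0.804 = 0.64642 and P(data|¬H) = 0.104·0.104 = 0.010816.
Bayes: P(H|data) = 0.182·0.64642 / (0.182·0.64642 + 0.818·0.010816) = 0.11765/0.12650 = 0.9301.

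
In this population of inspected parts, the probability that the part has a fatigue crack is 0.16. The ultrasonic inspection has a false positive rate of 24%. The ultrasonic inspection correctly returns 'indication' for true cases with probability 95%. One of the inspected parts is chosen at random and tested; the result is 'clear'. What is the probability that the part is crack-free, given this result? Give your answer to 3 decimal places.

P(¬H | E) ≈ 0.988

Let H be the event that the part has a fatigue crack. P(H) = 0.16, so P(¬H) = 0.84. With E the 'clear' result, P(E|H) = 0.05 and P(E|¬H) = 0.76.
P(E) = 0.05·0.16 + 0.76·0.84 = 0.0080000 + 0.63840 = 0.64640.
By Bayes' theorem, P(H|E) = 0.0080000 / 0.64640 = 0.012. Hence P(¬H|E) = 1 − 0.012 = 0.988.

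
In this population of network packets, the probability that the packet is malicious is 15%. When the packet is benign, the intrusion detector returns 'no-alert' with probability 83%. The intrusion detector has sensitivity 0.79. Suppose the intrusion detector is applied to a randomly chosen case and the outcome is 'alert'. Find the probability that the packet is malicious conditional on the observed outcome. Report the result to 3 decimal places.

Write H for 'the packet is malicious'. Prior odds H:¬H = 0.15/0.85 = 0.17647. For the 'alert' outcome, the likelihood ratio is 0.79/0.17 = 4.6471.
Posterior odds = 0.17647 × 4.6471 = 0.82007, so P(H|E) = 0.82007/(1+0.82007) = 0.451.

P(H | E) ≈ 0.451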